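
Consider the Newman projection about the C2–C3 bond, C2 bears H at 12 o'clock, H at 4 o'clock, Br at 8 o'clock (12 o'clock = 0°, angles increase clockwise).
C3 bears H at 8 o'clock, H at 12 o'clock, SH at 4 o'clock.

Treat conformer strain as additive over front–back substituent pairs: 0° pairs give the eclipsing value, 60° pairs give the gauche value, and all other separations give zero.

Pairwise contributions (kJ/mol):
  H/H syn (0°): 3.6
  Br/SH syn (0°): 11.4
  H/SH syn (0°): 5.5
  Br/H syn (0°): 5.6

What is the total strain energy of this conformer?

This conformer (eclipsed): H–H eclipsed, H–SH eclipsed, Br–H eclipsed; 3.6 + 5.5 + 5.6 = 14.7 kJ/mol.

14.7 kJ/mol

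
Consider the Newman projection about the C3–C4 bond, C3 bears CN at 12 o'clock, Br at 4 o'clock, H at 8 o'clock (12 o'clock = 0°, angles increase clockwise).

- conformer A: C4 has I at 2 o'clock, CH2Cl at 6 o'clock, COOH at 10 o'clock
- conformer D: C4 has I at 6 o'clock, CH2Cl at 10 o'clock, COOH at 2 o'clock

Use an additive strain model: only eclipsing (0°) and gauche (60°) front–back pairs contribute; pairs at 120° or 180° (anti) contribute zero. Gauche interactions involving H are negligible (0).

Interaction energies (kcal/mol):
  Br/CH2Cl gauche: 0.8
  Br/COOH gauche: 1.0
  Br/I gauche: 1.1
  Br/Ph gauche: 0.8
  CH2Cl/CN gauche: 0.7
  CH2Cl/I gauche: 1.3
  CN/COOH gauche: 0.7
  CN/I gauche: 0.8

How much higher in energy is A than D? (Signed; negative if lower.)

-0.1 kcal/mol

A (staggered): CN(0°)/I(60°) gauche 0.8; CN(0°)/COOH(300°) gauche 0.7; Br(120°)/I(60°) gauche 1.1; Br(120°)/CH2Cl(180°) gauche 0.8 → 3.4 kcal/mol.
D (staggered): CN(0°)/CH2Cl(300°) gauche 0.7; CN(0°)/COOH(60°) gauche 0.7; Br(120°)/I(180°) gauche 1.1; Br(120°)/COOH(60°) gauche 1.0 → 3.5 kcal/mol.
E(A) − E(D) = 3.4 − 3.5 = -0.1 kcal/mol.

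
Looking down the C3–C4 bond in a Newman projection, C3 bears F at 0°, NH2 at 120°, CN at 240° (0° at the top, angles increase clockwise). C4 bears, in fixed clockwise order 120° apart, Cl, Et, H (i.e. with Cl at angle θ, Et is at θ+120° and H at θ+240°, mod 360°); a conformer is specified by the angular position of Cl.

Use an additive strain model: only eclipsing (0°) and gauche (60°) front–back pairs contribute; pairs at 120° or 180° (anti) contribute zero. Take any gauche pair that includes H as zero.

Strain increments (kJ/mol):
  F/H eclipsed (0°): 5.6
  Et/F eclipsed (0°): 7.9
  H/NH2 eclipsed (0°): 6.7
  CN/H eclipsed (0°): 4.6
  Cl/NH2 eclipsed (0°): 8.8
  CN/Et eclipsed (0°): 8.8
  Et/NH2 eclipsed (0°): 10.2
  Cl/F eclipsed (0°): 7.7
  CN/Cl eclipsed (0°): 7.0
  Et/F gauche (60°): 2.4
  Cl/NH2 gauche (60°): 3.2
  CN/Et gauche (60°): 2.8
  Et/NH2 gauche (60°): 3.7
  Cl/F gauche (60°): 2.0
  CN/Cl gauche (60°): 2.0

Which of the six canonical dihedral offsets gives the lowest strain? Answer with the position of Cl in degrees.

300°

Cl at 0° (eclipsed): F(0°)/Cl(0°) eclipsed 7.7; NH2(120°)/Et(120°) eclipsed 10.2; CN(240°)/H(240°) eclipsed 4.6 → 22.5 kJ/mol.
Cl at 60° (staggered): F(0°)/Cl(60°) gauche 2.0; NH2(120°)/Cl(60°) gauche 3.2; NH2(120°)/Et(180°) gauche 3.7; CN(240°)/Et(180°) gauche 2.8 → 11.7 kJ/mol.
Cl at 120° (eclipsed): F(0°)/H(0°) eclipsed 5.6; NH2(120°)/Cl(120°) eclipsed 8.8; CN(240°)/Et(240°) eclipsed 8.8 → 23.2 kJ/mol.
Cl at 180° (staggered): F(0°)/Et(300°) gauche 2.4; NH2(120°)/Cl(180°) gauche 3.2; CN(240°)/Cl(180°) gauche 2.0; CN(240°)/Et(300°) gauche 2.8 → 10.4 kJ/mol.
Cl at 240° (eclipsed): F(0°)/Et(0°) eclipsed 7.9; NH2(120°)/H(120°) eclipsed 6.7; CN(240°)/Cl(240°) eclipsed 7.0 → 21.6 kJ/mol.
Cl at 300° (staggered): F(0°)/Cl(300°) gauche 2.0; F(0°)/Et(60°) gauche 2.4; NH2(120°)/Et(60°) gauche 3.7; CN(240°)/Cl(300°) gauche 2.0 → 10.1 kJ/mol.
The minimum (10.1 kJ/mol) occurs with Cl at 300°.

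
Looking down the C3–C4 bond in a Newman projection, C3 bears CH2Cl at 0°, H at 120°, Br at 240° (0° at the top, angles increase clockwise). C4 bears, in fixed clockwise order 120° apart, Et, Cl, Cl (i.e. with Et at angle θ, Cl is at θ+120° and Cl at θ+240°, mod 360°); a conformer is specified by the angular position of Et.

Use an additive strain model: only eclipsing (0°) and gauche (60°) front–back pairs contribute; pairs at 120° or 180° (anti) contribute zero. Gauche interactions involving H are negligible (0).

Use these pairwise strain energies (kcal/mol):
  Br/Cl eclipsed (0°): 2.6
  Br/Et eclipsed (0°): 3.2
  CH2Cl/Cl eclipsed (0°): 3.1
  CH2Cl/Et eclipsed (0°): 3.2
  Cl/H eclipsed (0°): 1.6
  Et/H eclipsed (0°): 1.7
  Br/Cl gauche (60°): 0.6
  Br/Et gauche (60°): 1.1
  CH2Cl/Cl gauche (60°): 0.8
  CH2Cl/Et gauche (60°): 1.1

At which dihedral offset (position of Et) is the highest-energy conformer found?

Et at 0° (eclipsed): CH2Cl–Et eclipsed, H–Cl eclipsed, Br–Cl eclipsed; 3.2 + 1.6 + 2.6 = 7.4 kcal/mol.
Et at 60° (staggered): CH2Cl–Et gauche, CH2Cl–Cl gauche, Br–Cl gauche, Br–Cl gauche; 1.1 + 0.8 + 0.6 + 0.6 = 3.1 kcal/mol.
Et at 120° (eclipsed): CH2Cl–Cl eclipsed, H–Et eclipsed, Br–Cl eclipsed; 3.1 + 1.7 + 2.6 = 7.4 kcal/mol.
Et at 180° (staggered): CH2Cl–Cl gauche, CH2Cl–Cl gauche, Br–Et gauche, Br–Cl gauche; 0.8 + 0.8 + 1.1 + 0.6 = 3.3 kcal/mol.
Et at 240° (eclipsed): CH2Cl–Cl eclipsed, H–Cl eclipsed, Br–Et eclipsed; 3.1 + 1.6 + 3.2 = 7.9 kcal/mol.
Et at 300° (staggered): CH2Cl–Et gauche, CH2Cl–Cl gauche, Br–Et gauche, Br–Cl gauche; 1.1 + 0.8 + 1.1 + 0.6 = 3.6 kcal/mol.
The maximum (7.9 kcal/mol) occurs with Et at 240°.

240°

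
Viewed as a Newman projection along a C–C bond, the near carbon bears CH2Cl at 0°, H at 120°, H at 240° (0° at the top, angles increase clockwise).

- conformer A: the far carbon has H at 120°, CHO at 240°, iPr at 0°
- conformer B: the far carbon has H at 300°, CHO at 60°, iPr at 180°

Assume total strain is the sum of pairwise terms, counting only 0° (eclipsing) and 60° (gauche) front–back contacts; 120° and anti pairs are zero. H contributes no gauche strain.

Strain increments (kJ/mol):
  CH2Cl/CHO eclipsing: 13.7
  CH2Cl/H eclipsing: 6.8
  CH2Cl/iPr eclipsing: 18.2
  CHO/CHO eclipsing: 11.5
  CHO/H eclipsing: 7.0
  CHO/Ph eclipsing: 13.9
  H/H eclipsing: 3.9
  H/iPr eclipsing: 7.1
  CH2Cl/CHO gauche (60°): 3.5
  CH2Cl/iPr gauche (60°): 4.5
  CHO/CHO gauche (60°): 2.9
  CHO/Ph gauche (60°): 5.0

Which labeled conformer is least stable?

A (eclipsed): CH2Cl(0°)/iPr(0°) eclipsed 18.2; H(120°)/H(120°) eclipsed 3.9; H(240°)/CHO(240°) eclipsed 7.0 → 29.1 kJ/mol.
B (staggered): CH2Cl(0°)/CHO(60°) gauche 3.5 → 3.5 kJ/mol.
A has the highest total (29.1 kJ/mol).

A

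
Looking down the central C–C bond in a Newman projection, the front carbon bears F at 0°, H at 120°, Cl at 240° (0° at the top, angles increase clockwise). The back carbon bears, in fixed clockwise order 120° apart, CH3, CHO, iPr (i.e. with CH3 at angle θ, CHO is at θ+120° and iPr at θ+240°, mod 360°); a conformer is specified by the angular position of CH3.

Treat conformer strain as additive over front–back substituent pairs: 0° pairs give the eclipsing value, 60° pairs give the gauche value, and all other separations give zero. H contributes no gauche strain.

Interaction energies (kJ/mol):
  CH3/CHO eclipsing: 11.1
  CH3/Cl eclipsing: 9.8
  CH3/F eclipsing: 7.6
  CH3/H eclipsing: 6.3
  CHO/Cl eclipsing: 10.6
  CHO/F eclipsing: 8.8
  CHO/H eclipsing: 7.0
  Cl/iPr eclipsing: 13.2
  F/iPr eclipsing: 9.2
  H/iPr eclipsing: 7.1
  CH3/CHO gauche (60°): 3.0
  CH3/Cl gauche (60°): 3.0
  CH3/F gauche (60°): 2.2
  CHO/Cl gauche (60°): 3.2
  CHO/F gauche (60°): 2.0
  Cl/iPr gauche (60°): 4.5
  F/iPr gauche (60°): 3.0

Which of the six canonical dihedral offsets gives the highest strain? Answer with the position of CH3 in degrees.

0°

CH3 at 0° (eclipsed): F–CH3 eclipsed, H–CHO eclipsed, Cl–iPr eclipsed; 7.6 + 7.0 + 13.2 = 27.8 kJ/mol.
CH3 at 60° (staggered): F–CH3 gauche, F–iPr gauche, Cl–CHO gauche, Cl–iPr gauche; 2.2 + 3.0 + 3.2 + 4.5 = 12.9 kJ/mol.
CH3 at 120° (eclipsed): F–iPr eclipsed, H–CH3 eclipsed, Cl–CHO eclipsed; 9.2 + 6.3 + 10.6 = 26.1 kJ/mol.
CH3 at 180° (staggered): F–CHO gauche, F–iPr gauche, Cl–CH3 gauche, Cl–CHO gauche; 2.0 + 3.0 + 3.0 + 3.2 = 11.2 kJ/mol.
CH3 at 240° (eclipsed): F–CHO eclipsed, H–iPr eclipsed, Cl–CH3 eclipsed; 8.8 + 7.1 + 9.8 = 25.7 kJ/mol.
CH3 at 300° (staggered): F–CH3 gauche, F–CHO gauche, Cl–CH3 gauche, Cl–iPr gauche; 2.2 + 2.0 + 3.0 + 4.5 = 11.7 kJ/mol.
The maximum (27.8 kJ/mol) occurs with CH3 at 0°.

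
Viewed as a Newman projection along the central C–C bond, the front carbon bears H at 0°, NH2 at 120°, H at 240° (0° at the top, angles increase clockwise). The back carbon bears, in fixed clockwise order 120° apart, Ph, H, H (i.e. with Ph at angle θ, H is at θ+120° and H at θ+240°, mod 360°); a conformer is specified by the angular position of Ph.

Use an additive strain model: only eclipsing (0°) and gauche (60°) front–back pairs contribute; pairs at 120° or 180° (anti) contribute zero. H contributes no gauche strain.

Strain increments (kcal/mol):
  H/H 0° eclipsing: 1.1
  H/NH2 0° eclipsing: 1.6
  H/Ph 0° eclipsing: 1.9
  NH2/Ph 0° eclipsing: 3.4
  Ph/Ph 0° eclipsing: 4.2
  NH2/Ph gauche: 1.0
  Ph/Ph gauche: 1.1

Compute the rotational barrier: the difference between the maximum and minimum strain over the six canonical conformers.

Ph at 0° (eclipsed): H(0°)/Ph(0°) eclipsed 1.9; NH2(120°)/H(120°) eclipsed 1.6; H(240°)/H(240°) eclipsed 1.1 → 4.6 kcal/mol.
Ph at 60° (staggered): NH2(120°)/Ph(60°) gauche 1.0 → 1.0 kcal/mol.
Ph at 120° (eclipsed): H(0°)/H(0°) eclipsed 1.1; NH2(120°)/Ph(120°) eclipsed 3.4; H(240°)/H(240°) eclipsed 1.1 → 5.6 kcal/mol.
Ph at 180° (staggered): NH2(120°)/Ph(180°) gauche 1.0 → 1.0 kcal/mol.
Ph at 240° (eclipsed): H(0°)/H(0°) eclipsed 1.1; NH2(120°)/H(120°) eclipsed 1.6; H(240°)/Ph(240°) eclipsed 1.9 → 4.6 kcal/mol.
Ph at 300° (staggered): no non-H gauche contacts → 0.0 kcal/mol.
Max at 120° (5.6 kcal/mol), min at 300° (0.0 kcal/mol); barrier = 5.6 kcal/mol.

5.6 kcal/mol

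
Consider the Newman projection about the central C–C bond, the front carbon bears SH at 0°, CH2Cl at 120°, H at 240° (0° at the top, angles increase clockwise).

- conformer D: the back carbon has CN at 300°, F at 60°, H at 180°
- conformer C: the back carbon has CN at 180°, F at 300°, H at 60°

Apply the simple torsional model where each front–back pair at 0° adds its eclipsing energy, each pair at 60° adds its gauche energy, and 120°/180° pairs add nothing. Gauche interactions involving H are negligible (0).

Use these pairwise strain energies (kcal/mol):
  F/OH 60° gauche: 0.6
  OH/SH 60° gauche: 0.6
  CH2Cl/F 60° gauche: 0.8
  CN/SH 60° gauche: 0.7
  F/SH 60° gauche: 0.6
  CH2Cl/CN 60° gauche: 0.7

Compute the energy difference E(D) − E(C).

+0.8 kcal/mol

D is staggered. SH at 0° is gauche with CN at 300° (0.7); SH at 0° is gauche with F at 60° (0.6); CH2Cl at 120° is gauche with F at 60° (0.8). Total 2.1 kcal/mol.
C is staggered. SH at 0° is gauche with F at 300° (0.6); CH2Cl at 120° is gauche with CN at 180° (0.7). Total 1.3 kcal/mol.
E(D) − E(C) = 2.1 − 1.3 = +0.8 kcal/mol.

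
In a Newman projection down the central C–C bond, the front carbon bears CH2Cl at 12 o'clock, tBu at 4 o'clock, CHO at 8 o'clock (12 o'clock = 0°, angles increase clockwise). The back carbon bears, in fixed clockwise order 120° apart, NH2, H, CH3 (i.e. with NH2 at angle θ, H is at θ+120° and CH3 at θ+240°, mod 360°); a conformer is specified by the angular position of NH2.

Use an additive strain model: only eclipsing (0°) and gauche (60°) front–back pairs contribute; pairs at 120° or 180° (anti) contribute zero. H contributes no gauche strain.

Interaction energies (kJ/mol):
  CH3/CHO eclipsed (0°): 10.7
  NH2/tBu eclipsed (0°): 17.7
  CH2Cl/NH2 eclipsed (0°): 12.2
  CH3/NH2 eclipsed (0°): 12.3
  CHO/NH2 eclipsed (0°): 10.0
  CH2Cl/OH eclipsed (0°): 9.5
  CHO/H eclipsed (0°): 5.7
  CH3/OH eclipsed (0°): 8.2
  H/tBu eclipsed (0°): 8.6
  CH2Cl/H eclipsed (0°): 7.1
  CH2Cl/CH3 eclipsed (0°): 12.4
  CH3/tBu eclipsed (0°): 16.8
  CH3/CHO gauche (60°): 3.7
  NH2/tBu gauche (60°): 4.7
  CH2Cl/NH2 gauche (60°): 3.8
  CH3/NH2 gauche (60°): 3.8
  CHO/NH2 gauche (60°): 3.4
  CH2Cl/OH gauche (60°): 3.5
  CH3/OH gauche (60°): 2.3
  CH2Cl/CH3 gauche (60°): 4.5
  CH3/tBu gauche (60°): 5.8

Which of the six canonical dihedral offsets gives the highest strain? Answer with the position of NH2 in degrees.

120°

NH2 at 0° (eclipsed): CH2Cl–NH2 eclipsed, tBu–H eclipsed, CHO–CH3 eclipsed; 12.2 + 8.6 + 10.7 = 31.5 kJ/mol.
NH2 at 60° (staggered): CH2Cl–NH2 gauche, CH2Cl–CH3 gauche, tBu–NH2 gauche, CHO–CH3 gauche; 3.8 + 4.5 + 4.7 + 3.7 = 16.7 kJ/mol.
NH2 at 120° (eclipsed): CH2Cl–CH3 eclipsed, tBu–NH2 eclipsed, CHO–H eclipsed; 12.4 + 17.7 + 5.7 = 35.8 kJ/mol.
NH2 at 180° (staggered): CH2Cl–CH3 gauche, tBu–NH2 gauche, tBu–CH3 gauche, CHO–NH2 gauche; 4.5 + 4.7 + 5.8 + 3.4 = 18.4 kJ/mol.
NH2 at 240° (eclipsed): CH2Cl–H eclipsed, tBu–CH3 eclipsed, CHO–NH2 eclipsed; 7.1 + 16.8 + 10.0 = 33.9 kJ/mol.
NH2 at 300° (staggered): CH2Cl–NH2 gauche, tBu–CH3 gauche, CHO–NH2 gauche, CHO–CH3 gauche; 3.8 + 5.8 + 3.4 + 3.7 = 16.7 kJ/mol.
The maximum (35.8 kJ/mol) occurs with NH2 at 120°.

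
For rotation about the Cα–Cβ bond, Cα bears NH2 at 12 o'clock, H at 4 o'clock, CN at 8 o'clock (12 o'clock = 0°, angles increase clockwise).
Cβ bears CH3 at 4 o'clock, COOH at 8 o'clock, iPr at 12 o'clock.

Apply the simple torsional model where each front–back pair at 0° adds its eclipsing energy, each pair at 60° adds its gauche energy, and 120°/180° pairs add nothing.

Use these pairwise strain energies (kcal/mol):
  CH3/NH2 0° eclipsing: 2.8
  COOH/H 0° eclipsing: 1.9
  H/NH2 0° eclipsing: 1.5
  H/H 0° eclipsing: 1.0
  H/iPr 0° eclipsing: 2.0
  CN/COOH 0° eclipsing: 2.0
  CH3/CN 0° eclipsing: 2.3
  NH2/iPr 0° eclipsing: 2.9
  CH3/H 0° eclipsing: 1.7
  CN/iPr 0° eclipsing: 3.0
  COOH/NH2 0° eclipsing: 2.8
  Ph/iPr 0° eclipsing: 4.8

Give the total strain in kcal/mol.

This conformer (eclipsed): NH2(0°)/iPr(0°) eclipsed 2.9; H(120°)/CH3(120°) eclipsed 1.7; CN(240°)/COOH(240°) eclipsed 2.0 → 6.6 kcal/mol.

6.6 kcal/mol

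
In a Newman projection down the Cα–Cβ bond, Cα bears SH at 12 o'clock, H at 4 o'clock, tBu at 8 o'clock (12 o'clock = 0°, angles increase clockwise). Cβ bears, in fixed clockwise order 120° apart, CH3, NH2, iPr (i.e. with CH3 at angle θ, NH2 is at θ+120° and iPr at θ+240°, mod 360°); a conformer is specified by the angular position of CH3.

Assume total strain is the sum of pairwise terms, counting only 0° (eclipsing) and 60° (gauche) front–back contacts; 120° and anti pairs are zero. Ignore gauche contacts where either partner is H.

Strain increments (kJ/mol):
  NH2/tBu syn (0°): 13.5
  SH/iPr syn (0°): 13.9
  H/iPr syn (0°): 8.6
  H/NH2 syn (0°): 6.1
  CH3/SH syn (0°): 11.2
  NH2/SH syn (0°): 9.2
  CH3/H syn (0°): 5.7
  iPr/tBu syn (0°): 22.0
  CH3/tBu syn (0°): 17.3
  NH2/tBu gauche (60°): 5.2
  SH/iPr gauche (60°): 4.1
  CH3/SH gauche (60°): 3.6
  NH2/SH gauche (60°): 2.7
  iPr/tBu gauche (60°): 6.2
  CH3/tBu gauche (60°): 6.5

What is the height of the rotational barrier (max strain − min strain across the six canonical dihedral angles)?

20.8 kJ/mol

CH3 at 0° is eclipsed. SH at 0° is eclipsed with CH3 at 0° (11.2); H at 120° is eclipsed with NH2 at 120° (6.1); tBu at 240° is eclipsed with iPr at 240° (22.0). Total 39.3 kJ/mol.
CH3 at 60° is staggered. SH at 0° is gauche with CH3 at 60° (3.6); SH at 0° is gauche with iPr at 300° (4.1); tBu at 240° is gauche with NH2 at 180° (5.2); tBu at 240° is gauche with iPr at 300° (6.2). Total 19.1 kJ/mol.
CH3 at 120° is eclipsed. SH at 0° is eclipsed with iPr at 0° (13.9); H at 120° is eclipsed with CH3 at 120° (5.7); tBu at 240° is eclipsed with NH2 at 240° (13.5). Total 33.1 kJ/mol.
CH3 at 180° is staggered. SH at 0° is gauche with NH2 at 300° (2.7); SH at 0° is gauche with iPr at 60° (4.1); tBu at 240° is gauche with CH3 at 180° (6.5); tBu at 240° is gauche with NH2 at 300° (5.2). Total 18.5 kJ/mol.
CH3 at 240° is eclipsed. SH at 0° is eclipsed with NH2 at 0° (9.2); H at 120° is eclipsed with iPr at 120° (8.6); tBu at 240° is eclipsed with CH3 at 240° (17.3). Total 35.1 kJ/mol.
CH3 at 300° is staggered. SH at 0° is gauche with CH3 at 300° (3.6); SH at 0° is gauche with NH2 at 60° (2.7); tBu at 240° is gauche with CH3 at 300° (6.5); tBu at 240° is gauche with iPr at 180° (6.2). Total 19.0 kJ/mol.
Max at 0° (39.3 kJ/mol), min at 180° (18.5 kJ/mol); barrier = 20.8 kJ/mol.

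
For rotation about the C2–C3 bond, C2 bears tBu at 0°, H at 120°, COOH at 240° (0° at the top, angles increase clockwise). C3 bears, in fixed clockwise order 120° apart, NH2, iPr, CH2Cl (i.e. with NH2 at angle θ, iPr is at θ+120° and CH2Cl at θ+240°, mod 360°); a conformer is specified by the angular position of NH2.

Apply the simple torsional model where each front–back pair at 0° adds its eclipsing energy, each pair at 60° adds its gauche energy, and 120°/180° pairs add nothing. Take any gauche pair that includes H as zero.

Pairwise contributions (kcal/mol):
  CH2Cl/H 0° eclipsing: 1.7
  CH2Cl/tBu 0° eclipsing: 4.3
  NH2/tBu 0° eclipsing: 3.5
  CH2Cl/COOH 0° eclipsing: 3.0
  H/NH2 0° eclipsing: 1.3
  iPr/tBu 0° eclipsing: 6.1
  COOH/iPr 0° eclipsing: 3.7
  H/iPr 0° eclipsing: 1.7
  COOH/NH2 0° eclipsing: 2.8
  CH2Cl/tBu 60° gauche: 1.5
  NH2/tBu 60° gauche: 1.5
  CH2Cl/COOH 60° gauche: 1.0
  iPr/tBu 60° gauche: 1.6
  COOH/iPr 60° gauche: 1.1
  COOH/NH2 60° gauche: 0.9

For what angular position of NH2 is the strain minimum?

NH2 at 0° is eclipsed. tBu at 0° is eclipsed with NH2 at 0° (3.5); H at 120° is eclipsed with iPr at 120° (1.7); COOH at 240° is eclipsed with CH2Cl at 240° (3.0). Total 8.2 kcal/mol.
NH2 at 60° is staggered. tBu at 0° is gauche with NH2 at 60° (1.5); tBu at 0° is gauche with CH2Cl at 300° (1.5); COOH at 240° is gauche with iPr at 180° (1.1); COOH at 240° is gauche with CH2Cl at 300° (1.0). Total 5.1 kcal/mol.
NH2 at 120° is eclipsed. tBu at 0° is eclipsed with CH2Cl at 0° (4.3); H at 120° is eclipsed with NH2 at 120° (1.3); COOH at 240° is eclipsed with iPr at 240° (3.7). Total 9.3 kcal/mol.
NH2 at 180° is staggered. tBu at 0° is gauche with iPr at 300° (1.6); tBu at 0° is gauche with CH2Cl at 60° (1.5); COOH at 240° is gauche with NH2 at 180° (0.9); COOH at 240° is gauche with iPr at 300° (1.1). Total 5.1 kcal/mol.
NH2 at 240° is eclipsed. tBu at 0° is eclipsed with iPr at 0° (6.1); H at 120° is eclipsed with CH2Cl at 120° (1.7); COOH at 240° is eclipsed with NH2 at 240° (2.8). Total 10.6 kcal/mol.
NH2 at 300° is staggered. tBu at 0° is gauche with NH2 at 300° (1.5); tBu at 0° is gauche with iPr at 60° (1.6); COOH at 240° is gauche with NH2 at 300° (0.9); COOH at 240° is gauche with CH2Cl at 180° (1.0). Total 5.0 kcal/mol.
The minimum (5.0 kcal/mol) occurs with NH2 at 300°.

300°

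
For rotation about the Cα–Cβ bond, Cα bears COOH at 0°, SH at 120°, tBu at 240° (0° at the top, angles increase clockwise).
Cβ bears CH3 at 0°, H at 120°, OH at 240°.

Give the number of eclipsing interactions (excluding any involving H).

2

Non-H eclipsing pairs: COOH(0°)/CH3(0°); tBu(240°)/OH(240°) — 2 interactions.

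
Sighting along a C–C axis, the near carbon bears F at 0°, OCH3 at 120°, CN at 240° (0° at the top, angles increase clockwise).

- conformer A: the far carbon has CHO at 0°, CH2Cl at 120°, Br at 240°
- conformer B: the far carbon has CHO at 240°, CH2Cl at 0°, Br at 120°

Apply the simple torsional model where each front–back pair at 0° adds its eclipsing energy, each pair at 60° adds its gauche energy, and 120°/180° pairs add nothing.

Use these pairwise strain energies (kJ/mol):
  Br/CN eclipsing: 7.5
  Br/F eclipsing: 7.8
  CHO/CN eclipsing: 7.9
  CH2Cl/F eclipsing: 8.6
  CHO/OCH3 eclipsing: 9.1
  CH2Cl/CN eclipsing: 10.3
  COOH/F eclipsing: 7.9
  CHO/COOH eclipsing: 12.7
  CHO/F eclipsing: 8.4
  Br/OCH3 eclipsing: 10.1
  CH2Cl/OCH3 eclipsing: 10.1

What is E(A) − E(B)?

A (eclipsed): F–CHO eclipsed, OCH3–CH2Cl eclipsed, CN–Br eclipsed; 8.4 + 10.1 + 7.5 = 26.0 kJ/mol.
B (eclipsed): F–CH2Cl eclipsed, OCH3–Br eclipsed, CN–CHO eclipsed; 8.6 + 10.1 + 7.9 = 26.6 kJ/mol.
E(A) − E(B) = 26.0 − 26.6 = -0.6 kJ/mol.

-0.6 kJ/mol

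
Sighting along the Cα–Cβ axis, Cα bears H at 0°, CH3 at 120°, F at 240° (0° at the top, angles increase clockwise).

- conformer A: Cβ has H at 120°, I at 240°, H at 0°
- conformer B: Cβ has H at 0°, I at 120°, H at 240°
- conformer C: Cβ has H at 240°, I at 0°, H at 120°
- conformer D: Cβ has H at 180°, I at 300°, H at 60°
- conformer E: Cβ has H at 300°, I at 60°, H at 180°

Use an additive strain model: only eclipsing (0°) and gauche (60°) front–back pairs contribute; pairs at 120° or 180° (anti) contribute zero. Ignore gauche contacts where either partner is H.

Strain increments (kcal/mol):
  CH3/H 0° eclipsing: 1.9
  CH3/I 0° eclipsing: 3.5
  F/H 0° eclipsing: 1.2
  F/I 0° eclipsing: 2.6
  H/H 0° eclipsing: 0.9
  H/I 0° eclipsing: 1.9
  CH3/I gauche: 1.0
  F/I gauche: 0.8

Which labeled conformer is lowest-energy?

D

A (eclipsed): H(0°)/H(0°) eclipsed 0.9; CH3(120°)/H(120°) eclipsed 1.9; F(240°)/I(240°) eclipsed 2.6 → 5.4 kcal/mol.
B (eclipsed): H(0°)/H(0°) eclipsed 0.9; CH3(120°)/I(120°) eclipsed 3.5; F(240°)/H(240°) eclipsed 1.2 → 5.6 kcal/mol.
C (eclipsed): H(0°)/I(0°) eclipsed 1.9; CH3(120°)/H(120°) eclipsed 1.9; F(240°)/H(240°) eclipsed 1.2 → 5.0 kcal/mol.
D (staggered): F(240°)/I(300°) gauche 0.8 → 0.8 kcal/mol.
E (staggered): CH3(120°)/I(60°) gauche 1.0 → 1.0 kcal/mol.
D has the lowest total (0.8 kcal/mol).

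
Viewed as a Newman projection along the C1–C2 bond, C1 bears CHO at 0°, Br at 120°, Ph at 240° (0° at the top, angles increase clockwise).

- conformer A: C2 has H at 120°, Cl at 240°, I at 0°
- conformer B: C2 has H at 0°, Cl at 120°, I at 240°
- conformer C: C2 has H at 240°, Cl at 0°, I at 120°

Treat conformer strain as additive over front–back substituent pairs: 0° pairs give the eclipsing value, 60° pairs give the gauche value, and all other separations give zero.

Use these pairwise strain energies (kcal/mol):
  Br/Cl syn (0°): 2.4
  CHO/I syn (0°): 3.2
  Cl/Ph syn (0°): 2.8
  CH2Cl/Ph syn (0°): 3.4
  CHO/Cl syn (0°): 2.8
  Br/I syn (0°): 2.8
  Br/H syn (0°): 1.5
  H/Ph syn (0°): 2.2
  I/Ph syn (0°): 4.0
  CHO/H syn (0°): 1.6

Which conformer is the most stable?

A

A (eclipsed): CHO(0°)/I(0°) eclipsed 3.2; Br(120°)/H(120°) eclipsed 1.5; Ph(240°)/Cl(240°) eclipsed 2.8 → 7.5 kcal/mol.
B (eclipsed): CHO(0°)/H(0°) eclipsed 1.6; Br(120°)/Cl(120°) eclipsed 2.4; Ph(240°)/I(240°) eclipsed 4.0 → 8.0 kcal/mol.
C (eclipsed): CHO(0°)/Cl(0°) eclipsed 2.8; Br(120°)/I(120°) eclipsed 2.8; Ph(240°)/H(240°) eclipsed 2.2 → 7.8 kcal/mol.
A has the lowest total (7.5 kcal/mol).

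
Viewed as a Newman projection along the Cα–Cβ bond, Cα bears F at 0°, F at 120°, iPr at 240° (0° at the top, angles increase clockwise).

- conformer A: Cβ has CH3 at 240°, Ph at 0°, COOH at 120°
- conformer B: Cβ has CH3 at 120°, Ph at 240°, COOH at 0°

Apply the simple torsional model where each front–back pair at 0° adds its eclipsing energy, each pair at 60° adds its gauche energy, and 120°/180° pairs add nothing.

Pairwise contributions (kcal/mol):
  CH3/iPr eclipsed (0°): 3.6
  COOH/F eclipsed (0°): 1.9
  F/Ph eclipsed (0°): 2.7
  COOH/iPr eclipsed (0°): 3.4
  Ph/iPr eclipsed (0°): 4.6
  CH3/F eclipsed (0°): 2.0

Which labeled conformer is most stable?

A

A (eclipsed): F–Ph eclipsed, F–COOH eclipsed, iPr–CH3 eclipsed; 2.7 + 1.9 + 3.6 = 8.2 kcal/mol.
B (eclipsed): F–COOH eclipsed, F–CH3 eclipsed, iPr–Ph eclipsed; 1.9 + 2.0 + 4.6 = 8.5 kcal/mol.
A has the lowest total (8.2 kcal/mol).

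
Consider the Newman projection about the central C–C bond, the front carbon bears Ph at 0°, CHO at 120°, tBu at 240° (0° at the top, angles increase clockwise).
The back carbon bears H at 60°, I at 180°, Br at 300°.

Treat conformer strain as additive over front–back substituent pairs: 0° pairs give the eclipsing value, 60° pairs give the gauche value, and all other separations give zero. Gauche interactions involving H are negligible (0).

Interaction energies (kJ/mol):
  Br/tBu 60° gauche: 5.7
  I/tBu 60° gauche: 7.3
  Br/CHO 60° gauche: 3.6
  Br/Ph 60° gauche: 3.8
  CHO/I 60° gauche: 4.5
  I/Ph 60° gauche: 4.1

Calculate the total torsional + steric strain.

21.3 kJ/mol

This conformer (staggered): Ph(0°)/Br(300°) gauche 3.8; CHO(120°)/I(180°) gauche 4.5; tBu(240°)/I(180°) gauche 7.3; tBu(240°)/Br(300°) gauche 5.7 → 21.3 kJ/mol.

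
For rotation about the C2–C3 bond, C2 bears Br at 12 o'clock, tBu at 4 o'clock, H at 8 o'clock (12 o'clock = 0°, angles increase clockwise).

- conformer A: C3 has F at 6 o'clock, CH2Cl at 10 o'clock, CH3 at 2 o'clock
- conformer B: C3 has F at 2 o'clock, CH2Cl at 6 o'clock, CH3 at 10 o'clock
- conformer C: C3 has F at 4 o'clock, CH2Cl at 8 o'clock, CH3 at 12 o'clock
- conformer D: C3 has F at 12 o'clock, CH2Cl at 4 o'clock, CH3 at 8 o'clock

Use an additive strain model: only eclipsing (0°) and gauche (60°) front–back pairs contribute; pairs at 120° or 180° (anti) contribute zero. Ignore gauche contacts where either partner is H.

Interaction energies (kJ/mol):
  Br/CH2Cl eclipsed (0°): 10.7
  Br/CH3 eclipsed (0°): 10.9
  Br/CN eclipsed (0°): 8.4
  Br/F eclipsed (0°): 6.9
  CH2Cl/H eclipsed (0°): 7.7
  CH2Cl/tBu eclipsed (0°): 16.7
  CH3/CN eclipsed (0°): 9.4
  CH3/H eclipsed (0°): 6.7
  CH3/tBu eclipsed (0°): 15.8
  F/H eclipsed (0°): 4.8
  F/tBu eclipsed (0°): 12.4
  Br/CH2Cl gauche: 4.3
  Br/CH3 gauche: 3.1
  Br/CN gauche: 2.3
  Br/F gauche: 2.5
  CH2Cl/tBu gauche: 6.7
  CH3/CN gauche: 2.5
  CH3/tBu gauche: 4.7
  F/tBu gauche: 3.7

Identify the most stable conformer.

A

A (staggered): Br(0°)/CH2Cl(300°) gauche 4.3; Br(0°)/CH3(60°) gauche 3.1; tBu(120°)/F(180°) gauche 3.7; tBu(120°)/CH3(60°) gauche 4.7 → 15.8 kJ/mol.
B (staggered): Br(0°)/F(60°) gauche 2.5; Br(0°)/CH3(300°) gauche 3.1; tBu(120°)/F(60°) gauche 3.7; tBu(120°)/CH2Cl(180°) gauche 6.7 → 16.0 kJ/mol.
C (eclipsed): Br(0°)/CH3(0°) eclipsed 10.9; tBu(120°)/F(120°) eclipsed 12.4; H(240°)/CH2Cl(240°) eclipsed 7.7 → 31.0 kJ/mol.
D (eclipsed): Br(0°)/F(0°) eclipsed 6.9; tBu(120°)/CH2Cl(120°) eclipsed 16.7; H(240°)/CH3(240°) eclipsed 6.7 → 30.3 kJ/mol.
A has the lowest total (15.8 kJ/mol).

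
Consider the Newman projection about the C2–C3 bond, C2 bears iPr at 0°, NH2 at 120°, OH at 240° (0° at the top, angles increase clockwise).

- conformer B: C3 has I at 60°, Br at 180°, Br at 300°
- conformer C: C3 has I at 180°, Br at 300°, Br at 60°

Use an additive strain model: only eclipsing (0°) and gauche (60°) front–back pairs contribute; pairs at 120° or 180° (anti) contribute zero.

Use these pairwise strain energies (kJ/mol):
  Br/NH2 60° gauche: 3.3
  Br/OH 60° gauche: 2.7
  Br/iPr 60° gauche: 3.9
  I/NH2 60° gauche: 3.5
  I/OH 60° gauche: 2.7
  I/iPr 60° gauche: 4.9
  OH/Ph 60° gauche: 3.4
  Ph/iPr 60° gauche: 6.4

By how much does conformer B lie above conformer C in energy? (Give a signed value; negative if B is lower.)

+1.0 kJ/mol

B is staggered. iPr at 0° is gauche with I at 60° (4.9); iPr at 0° is gauche with Br at 300° (3.9); NH2 at 120° is gauche with I at 60° (3.5); NH2 at 120° is gauche with Br at 180° (3.3); OH at 240° is gauche with Br at 180° (2.7); OH at 240° is gauche with Br at 300° (2.7). Total 21.0 kJ/mol.
C is staggered. iPr at 0° is gauche with Br at 300° (3.9); iPr at 0° is gauche with Br at 60° (3.9); NH2 at 120° is gauche with I at 180° (3.5); NH2 at 120° is gauche with Br at 60° (3.3); OH at 240° is gauche with I at 180° (2.7); OH at 240° is gauche with Br at 300° (2.7). Total 20.0 kJ/mol.
E(B) − E(C) = 21.0 − 20.0 = +1.0 kJ/mol.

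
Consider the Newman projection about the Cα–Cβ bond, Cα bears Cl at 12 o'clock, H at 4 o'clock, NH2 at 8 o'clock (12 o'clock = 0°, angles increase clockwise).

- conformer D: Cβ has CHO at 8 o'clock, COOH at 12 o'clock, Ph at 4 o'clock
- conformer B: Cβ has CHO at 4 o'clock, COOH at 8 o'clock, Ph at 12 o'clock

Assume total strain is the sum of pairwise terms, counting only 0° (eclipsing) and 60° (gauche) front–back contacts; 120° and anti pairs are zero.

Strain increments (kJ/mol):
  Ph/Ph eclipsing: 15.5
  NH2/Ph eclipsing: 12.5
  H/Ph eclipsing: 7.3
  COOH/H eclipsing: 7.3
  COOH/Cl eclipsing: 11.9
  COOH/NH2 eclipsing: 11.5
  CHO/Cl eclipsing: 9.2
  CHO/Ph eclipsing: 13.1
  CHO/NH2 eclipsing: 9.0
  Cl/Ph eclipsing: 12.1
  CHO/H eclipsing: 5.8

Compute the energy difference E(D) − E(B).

-1.2 kJ/mol

D is eclipsed. Cl at 0° is eclipsed with COOH at 0° (11.9); H at 120° is eclipsed with Ph at 120° (7.3); NH2 at 240° is eclipsed with CHO at 240° (9.0). Total 28.2 kJ/mol.
B is eclipsed. Cl at 0° is eclipsed with Ph at 0° (12.1); H at 120° is eclipsed with CHO at 120° (5.8); NH2 at 240° is eclipsed with COOH at 240° (11.5). Total 29.4 kJ/mol.
E(D) − E(B) = 28.2 − 29.4 = -1.2 kJ/mol.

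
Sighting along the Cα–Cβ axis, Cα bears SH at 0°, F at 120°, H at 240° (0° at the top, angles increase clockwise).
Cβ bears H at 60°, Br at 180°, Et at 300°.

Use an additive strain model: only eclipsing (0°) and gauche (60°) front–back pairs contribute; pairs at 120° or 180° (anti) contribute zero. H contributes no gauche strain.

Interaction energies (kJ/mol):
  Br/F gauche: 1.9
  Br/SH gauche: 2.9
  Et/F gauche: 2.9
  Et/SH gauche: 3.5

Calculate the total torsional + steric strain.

This conformer (staggered): SH(0°)/Et(300°) gauche 3.5; F(120°)/Br(180°) gauche 1.9 → 5.4 kJ/mol.

5.4 kJ/mol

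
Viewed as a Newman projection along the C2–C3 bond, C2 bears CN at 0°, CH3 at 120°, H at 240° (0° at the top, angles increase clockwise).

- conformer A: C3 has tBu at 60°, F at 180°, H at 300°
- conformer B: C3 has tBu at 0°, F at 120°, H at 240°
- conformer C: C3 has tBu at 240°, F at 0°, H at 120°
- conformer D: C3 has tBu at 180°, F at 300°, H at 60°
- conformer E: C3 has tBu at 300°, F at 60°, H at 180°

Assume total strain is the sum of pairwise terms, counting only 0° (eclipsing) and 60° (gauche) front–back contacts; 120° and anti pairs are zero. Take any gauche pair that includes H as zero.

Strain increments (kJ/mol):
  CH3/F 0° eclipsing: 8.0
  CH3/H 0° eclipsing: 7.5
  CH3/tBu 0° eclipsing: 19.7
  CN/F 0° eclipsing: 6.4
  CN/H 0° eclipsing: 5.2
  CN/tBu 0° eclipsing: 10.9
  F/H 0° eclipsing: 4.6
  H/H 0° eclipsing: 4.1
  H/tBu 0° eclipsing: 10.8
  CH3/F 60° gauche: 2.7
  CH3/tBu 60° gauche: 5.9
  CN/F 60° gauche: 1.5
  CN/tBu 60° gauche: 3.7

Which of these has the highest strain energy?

A (staggered): CN(0°)/tBu(60°) gauche 3.7; CH3(120°)/tBu(60°) gauche 5.9; CH3(120°)/F(180°) gauche 2.7 → 12.3 kJ/mol.
B (eclipsed): CN(0°)/tBu(0°) eclipsed 10.9; CH3(120°)/F(120°) eclipsed 8.0; H(240°)/H(240°) eclipsed 4.1 → 23.0 kJ/mol.
C (eclipsed): CN(0°)/F(0°) eclipsed 6.4; CH3(120°)/H(120°) eclipsed 7.5; H(240°)/tBu(240°) eclipsed 10.8 → 24.7 kJ/mol.
D (staggered): CN(0°)/F(300°) gauche 1.5; CH3(120°)/tBu(180°) gauche 5.9 → 7.4 kJ/mol.
E (staggered): CN(0°)/tBu(300°) gauche 3.7; CN(0°)/F(60°) gauche 1.5; CH3(120°)/F(60°) gauche 2.7 → 7.9 kJ/mol.
C has the highest total (24.7 kJ/mol).

C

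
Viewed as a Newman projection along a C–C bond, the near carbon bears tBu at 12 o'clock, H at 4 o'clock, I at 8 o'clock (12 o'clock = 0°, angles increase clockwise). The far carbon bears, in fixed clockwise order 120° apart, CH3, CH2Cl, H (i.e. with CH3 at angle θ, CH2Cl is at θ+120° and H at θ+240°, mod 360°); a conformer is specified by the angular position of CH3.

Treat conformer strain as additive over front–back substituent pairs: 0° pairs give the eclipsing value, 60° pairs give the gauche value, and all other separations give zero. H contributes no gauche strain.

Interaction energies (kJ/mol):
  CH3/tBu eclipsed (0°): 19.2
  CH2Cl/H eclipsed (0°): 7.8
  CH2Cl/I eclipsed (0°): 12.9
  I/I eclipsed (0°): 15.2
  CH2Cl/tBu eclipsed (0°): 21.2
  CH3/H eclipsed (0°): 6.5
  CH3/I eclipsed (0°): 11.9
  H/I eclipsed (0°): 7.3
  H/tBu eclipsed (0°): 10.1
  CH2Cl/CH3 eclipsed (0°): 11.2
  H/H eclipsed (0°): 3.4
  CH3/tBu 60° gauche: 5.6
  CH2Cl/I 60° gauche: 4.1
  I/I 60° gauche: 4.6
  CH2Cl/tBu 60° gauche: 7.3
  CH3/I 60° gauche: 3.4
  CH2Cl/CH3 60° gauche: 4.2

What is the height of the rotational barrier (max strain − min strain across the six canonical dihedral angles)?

26.8 kJ/mol

CH3 at 0° (eclipsed): tBu–CH3 eclipsed, H–CH2Cl eclipsed, I–H eclipsed; 19.2 + 7.8 + 7.3 = 34.3 kJ/mol.
CH3 at 60° (staggered): tBu–CH3 gauche, I–CH2Cl gauche; 5.6 + 4.1 = 9.7 kJ/mol.
CH3 at 120° (eclipsed): tBu–H eclipsed, H–CH3 eclipsed, I–CH2Cl eclipsed; 10.1 + 6.5 + 12.9 = 29.5 kJ/mol.
CH3 at 180° (staggered): tBu–CH2Cl gauche, I–CH3 gauche, I–CH2Cl gauche; 7.3 + 3.4 + 4.1 = 14.8 kJ/mol.
CH3 at 240° (eclipsed): tBu–CH2Cl eclipsed, H–H eclipsed, I–CH3 eclipsed; 21.2 + 3.4 + 11.9 = 36.5 kJ/mol.
CH3 at 300° (staggered): tBu–CH3 gauche, tBu–CH2Cl gauche, I–CH3 gauche; 5.6 + 7.3 + 3.4 = 16.3 kJ/mol.
Max at 240° (36.5 kJ/mol), min at 60° (9.7 kJ/mol); barrier = 26.8 kJ/mol.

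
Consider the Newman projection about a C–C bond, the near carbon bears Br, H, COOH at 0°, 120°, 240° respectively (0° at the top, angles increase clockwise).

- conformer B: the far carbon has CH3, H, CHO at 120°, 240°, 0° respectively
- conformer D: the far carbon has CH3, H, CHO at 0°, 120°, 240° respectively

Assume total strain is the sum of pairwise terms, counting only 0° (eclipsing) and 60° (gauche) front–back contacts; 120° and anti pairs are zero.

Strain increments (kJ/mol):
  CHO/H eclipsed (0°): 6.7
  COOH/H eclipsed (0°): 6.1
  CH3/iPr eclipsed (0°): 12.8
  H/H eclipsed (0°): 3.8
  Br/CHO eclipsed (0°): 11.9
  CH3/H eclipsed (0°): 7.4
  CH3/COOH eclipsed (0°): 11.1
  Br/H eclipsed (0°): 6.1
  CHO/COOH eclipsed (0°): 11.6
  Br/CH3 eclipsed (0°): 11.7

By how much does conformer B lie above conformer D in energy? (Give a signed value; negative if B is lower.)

B (eclipsed): Br–CHO eclipsed, H–CH3 eclipsed, COOH–H eclipsed; 11.9 + 7.4 + 6.1 = 25.4 kJ/mol.
D (eclipsed): Br–CH3 eclipsed, H–H eclipsed, COOH–CHO eclipsed; 11.7 + 3.8 + 11.6 = 27.1 kJ/mol.
E(B) − E(D) = 25.4 − 27.1 = -1.7 kJ/mol.

-1.7 kJ/mol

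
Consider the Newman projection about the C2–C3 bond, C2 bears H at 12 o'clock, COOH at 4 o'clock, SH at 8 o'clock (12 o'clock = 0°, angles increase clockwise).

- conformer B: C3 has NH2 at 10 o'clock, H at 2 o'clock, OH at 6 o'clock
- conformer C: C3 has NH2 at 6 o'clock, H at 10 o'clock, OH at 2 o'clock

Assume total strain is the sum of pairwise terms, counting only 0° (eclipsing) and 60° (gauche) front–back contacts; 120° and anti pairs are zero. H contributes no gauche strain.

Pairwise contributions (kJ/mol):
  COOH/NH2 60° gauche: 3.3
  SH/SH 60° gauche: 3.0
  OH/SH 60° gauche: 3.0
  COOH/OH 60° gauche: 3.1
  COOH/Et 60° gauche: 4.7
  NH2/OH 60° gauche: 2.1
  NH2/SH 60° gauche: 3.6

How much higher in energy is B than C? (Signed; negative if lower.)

B (staggered): COOH–OH gauche, SH–NH2 gauche, SH–OH gauche; 3.1 + 3.6 + 3.0 = 9.7 kJ/mol.
C (staggered): COOH–NH2 gauche, COOH–OH gauche, SH–NH2 gauche; 3.3 + 3.1 + 3.6 = 10.0 kJ/mol.
E(B) − E(C) = 9.7 − 10.0 = -0.3 kJ/mol.

-0.3 kJ/mol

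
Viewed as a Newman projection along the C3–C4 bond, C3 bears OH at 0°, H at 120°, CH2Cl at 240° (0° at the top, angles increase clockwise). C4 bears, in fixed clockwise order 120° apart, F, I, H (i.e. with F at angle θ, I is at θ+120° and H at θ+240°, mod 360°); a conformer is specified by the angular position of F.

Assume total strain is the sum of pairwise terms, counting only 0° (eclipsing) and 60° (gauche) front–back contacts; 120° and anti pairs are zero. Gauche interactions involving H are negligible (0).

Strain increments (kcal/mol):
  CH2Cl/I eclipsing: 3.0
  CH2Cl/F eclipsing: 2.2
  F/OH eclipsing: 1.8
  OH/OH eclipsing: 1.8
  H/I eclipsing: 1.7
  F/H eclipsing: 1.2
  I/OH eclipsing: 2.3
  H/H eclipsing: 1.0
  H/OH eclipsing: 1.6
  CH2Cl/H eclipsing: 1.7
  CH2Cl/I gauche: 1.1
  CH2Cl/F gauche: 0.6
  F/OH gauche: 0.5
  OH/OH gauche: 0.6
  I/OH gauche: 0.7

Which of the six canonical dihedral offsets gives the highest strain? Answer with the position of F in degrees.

F at 0° is eclipsed. OH at 0° is eclipsed with F at 0° (1.8); H at 120° is eclipsed with I at 120° (1.7); CH2Cl at 240° is eclipsed with H at 240° (1.7). Total 5.2 kcal/mol.
F at 60° is staggered. OH at 0° is gauche with F at 60° (0.5); CH2Cl at 240° is gauche with I at 180° (1.1). Total 1.6 kcal/mol.
F at 120° is eclipsed. OH at 0° is eclipsed with H at 0° (1.6); H at 120° is eclipsed with F at 120° (1.2); CH2Cl at 240° is eclipsed with I at 240° (3.0). Total 5.8 kcal/mol.
F at 180° is staggered. OH at 0° is gauche with I at 300° (0.7); CH2Cl at 240° is gauche with F at 180° (0.6); CH2Cl at 240° is gauche with I at 300° (1.1). Total 2.4 kcal/mol.
F at 240° is eclipsed. OH at 0° is eclipsed with I at 0° (2.3); H at 120° is eclipsed with H at 120° (1.0); CH2Cl at 240° is eclipsed with F at 240° (2.2). Total 5.5 kcal/mol.
F at 300° is staggered. OH at 0° is gauche with F at 300° (0.5); OH at 0° is gauche with I at 60° (0.7); CH2Cl at 240° is gauche with F at 300° (0.6). Total 1.8 kcal/mol.
The maximum (5.8 kcal/mol) occurs with F at 120°.

120°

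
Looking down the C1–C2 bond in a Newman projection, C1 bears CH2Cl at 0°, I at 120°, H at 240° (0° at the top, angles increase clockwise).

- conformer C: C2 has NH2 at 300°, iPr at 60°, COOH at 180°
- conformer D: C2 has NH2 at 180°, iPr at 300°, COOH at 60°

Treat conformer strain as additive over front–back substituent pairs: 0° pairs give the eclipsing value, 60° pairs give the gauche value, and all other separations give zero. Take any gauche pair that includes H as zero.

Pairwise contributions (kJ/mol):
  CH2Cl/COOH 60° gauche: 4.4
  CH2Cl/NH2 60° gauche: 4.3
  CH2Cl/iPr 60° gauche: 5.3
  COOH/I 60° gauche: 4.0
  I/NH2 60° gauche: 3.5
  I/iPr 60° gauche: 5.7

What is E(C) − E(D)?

+2.1 kJ/mol

C (staggered): CH2Cl(0°)/NH2(300°) gauche 4.3; CH2Cl(0°)/iPr(60°) gauche 5.3; I(120°)/iPr(60°) gauche 5.7; I(120°)/COOH(180°) gauche 4.0 → 19.3 kJ/mol.
D (staggered): CH2Cl(0°)/iPr(300°) gauche 5.3; CH2Cl(0°)/COOH(60°) gauche 4.4; I(120°)/NH2(180°) gauche 3.5; I(120°)/COOH(60°) gauche 4.0 → 17.2 kJ/mol.
E(C) − E(D) = 19.3 − 17.2 = +2.1 kJ/mol.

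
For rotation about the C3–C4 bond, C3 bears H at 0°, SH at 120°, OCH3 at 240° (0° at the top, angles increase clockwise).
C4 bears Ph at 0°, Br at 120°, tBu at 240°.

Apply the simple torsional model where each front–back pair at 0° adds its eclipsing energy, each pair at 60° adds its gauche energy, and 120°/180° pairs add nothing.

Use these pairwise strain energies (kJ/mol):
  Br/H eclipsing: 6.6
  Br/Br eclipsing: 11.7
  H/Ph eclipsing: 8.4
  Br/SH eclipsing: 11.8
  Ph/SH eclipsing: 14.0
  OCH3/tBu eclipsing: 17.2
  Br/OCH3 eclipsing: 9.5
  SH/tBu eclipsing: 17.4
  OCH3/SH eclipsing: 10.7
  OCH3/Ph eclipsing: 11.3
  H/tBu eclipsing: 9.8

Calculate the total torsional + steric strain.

37.4 kJ/mol

This conformer (eclipsed): H(0°)/Ph(0°) eclipsed 8.4; SH(120°)/Br(120°) eclipsed 11.8; OCH3(240°)/tBu(240°) eclipsed 17.2 → 37.4 kJ/mol.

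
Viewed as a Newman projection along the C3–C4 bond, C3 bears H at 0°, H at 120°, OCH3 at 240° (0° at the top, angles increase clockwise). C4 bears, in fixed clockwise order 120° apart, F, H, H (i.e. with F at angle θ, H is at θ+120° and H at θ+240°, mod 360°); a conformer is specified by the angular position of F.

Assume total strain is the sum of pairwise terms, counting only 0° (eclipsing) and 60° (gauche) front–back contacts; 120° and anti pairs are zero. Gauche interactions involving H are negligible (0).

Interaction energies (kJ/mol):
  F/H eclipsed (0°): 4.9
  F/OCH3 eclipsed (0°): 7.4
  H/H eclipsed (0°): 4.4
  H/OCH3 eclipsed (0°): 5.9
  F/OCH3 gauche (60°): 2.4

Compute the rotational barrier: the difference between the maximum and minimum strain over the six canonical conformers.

16.2 kJ/mol

F at 0° (eclipsed): H(0°)/F(0°) eclipsed 4.9; H(120°)/H(120°) eclipsed 4.4; OCH3(240°)/H(240°) eclipsed 5.9 → 15.2 kJ/mol.
F at 60° (staggered): no non-H gauche contacts → 0.0 kJ/mol.
F at 120° (eclipsed): H(0°)/H(0°) eclipsed 4.4; H(120°)/F(120°) eclipsed 4.9; OCH3(240°)/H(240°) eclipsed 5.9 → 15.2 kJ/mol.
F at 180° (staggered): OCH3(240°)/F(180°) gauche 2.4 → 2.4 kJ/mol.
F at 240° (eclipsed): H(0°)/H(0°) eclipsed 4.4; H(120°)/H(120°) eclipsed 4.4; OCH3(240°)/F(240°) eclipsed 7.4 → 16.2 kJ/mol.
F at 300° (staggered): OCH3(240°)/F(300°) gauche 2.4 → 2.4 kJ/mol.
Max at 240° (16.2 kJ/mol), min at 60° (0.0 kJ/mol); barrier = 16.2 kJ/mol.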